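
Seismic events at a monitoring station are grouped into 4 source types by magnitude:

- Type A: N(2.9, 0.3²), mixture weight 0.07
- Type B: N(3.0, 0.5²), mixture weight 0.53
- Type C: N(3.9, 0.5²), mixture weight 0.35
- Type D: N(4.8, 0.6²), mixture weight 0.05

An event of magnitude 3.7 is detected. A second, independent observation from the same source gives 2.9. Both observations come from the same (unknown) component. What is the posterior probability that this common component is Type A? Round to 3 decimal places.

The responsibility of component k is w_k f_k(x) divided by Σ_j w_j f_j(x).
Since both observations come from the same component, the likelihood for component k is f_k(x₁)·f_k(x₂).
  L_A = [(1/(0.3·√(2π)))·exp(−(3.7−2.9)²/(2·0.3²)) = 1.329808·exp(-3.55556) = 0.0379866] × [1.32981] = 0.0505149
  L_B = [(1/(0.5·√(2π)))·exp(−(3.7−3.0)²/(2·0.5²)) = 0.797885·exp(-0.98000) = 0.299455] × [0.782085] = 0.234199
  L_C = [(1/(0.5·√(2π)))·exp(−(3.7−3.9)²/(2·0.5²)) = 0.797885·exp(-0.08000) = 0.73654] × [0.107982] = 0.079533
  L_D = [(1/(0.6·√(2π)))·exp(−(3.7−4.8)²/(2·0.6²)) = 0.664904·exp(-1.68056) = 0.123852] × [0.00441829] = 0.000547214
Prior × likelihood for each component:
  w_A·L_A = 0.07 × 0.0505149 = 0.00353604
  w_B·L_B = 0.53 × 0.234199 = 0.124126
  w_C·L_C = 0.35 × 0.079533 = 0.0278366
  w_D·L_D = 0.05 × 0.000547214 = 2.73607e-05
Denominator: 0.00353604 + 0.124126 + 0.0278366 + 2.73607e-05 = 0.155526
So the posterior for Type A is 0.00353604 / 0.155526 ≈ 0.023.

0.023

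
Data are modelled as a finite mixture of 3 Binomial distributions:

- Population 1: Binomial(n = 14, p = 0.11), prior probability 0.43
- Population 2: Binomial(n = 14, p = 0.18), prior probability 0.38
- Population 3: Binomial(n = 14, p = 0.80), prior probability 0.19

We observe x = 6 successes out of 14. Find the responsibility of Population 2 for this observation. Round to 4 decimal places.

0.8608

Posterior ∝ prior × likelihood, so P(k | x) ∝ w_k f_k(x); normalise over all components.
Evaluate each component's likelihood at the observed value:
  p_1 = C(14,6)·0.11^6·0.89^8 = 3003·1.77156e-06·0.393659 = 0.00209426
  p_2 = C(14,6)·0.18^6·0.82^8 = 3003·3.40122e-05·0.204414 = 0.0208786
  p_3 = C(14,6)·0.80^6·0.20^8 = 3003·0.262144·2.56e-06 = 0.00201528
Unnormalised posteriors:
  w_1·p_1 = 0.43 × 0.00209426 = 0.000900534
  w_2·p_2 = 0.38 × 0.0208786 = 0.00793386
  w_3·p_3 = 0.19 × 0.00201528 = 0.000382903
Marginal: 0.000900534 + 0.00793386 + 0.000382903 = 0.0092173
P(Population 2 | data) = 0.00793386 / 0.0092173 ≈ 0.8608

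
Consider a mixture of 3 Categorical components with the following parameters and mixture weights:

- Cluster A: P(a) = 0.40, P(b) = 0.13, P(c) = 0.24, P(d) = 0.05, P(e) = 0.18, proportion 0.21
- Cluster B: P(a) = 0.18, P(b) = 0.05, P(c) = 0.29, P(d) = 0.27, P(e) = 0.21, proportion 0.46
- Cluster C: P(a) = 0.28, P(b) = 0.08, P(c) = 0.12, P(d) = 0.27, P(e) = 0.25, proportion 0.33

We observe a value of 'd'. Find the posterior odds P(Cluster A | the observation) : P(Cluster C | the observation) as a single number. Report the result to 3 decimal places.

0.118

Since P(k|x) ∝ P(Z=k) f_k(x), the posterior odds are P(Z=i) f_i(x) / (P(Z=j) f_j(x)).
Component likelihoods at x = 'd':
  L_A = P(d | comp) = 0.05
  L_B = P(d | comp) = 0.27
  L_C = P(d | comp) = 0.27
Posterior odds = (P(Z=A)·L_A) / (P(Z=C)·L_C) = (0.21·0.05) / (0.33·0.27) = 0.0105 / 0.0891 ≈ 0.118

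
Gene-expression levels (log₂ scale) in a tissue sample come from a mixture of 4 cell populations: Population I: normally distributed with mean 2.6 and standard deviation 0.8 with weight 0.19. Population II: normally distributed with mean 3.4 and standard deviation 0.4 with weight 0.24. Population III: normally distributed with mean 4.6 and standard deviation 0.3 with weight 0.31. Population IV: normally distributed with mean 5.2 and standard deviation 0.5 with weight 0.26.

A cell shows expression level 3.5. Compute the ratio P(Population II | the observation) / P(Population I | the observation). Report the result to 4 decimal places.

Only the two components matter; the odds are (π_i f_i(x)) / (π_j f_j(x)).
Normal densities:
  L_I = (1/(0.8·√(2π)))·exp(−(3.5−2.6)²/(2·0.8²)) = 0.498678·exp(-0.63281) = 0.264846
  L_II = (1/(0.4·√(2π)))·exp(−(3.5−3.4)²/(2·0.4²)) = 0.997356·exp(-0.03125) = 0.96667
  L_III = (1/(0.3·√(2π)))·exp(−(3.5−4.6)²/(2·0.3²)) = 1.329808·exp(-6.72222) = 0.0016009
  L_IV = (1/(0.5·√(2π)))·exp(−(3.5−5.2)²/(2·0.5²)) = 0.797885·exp(-5.78000) = 0.00246444
Posterior odds = (π_II·L_II) / (π_I·L_I) = (0.24·0.96667) / (0.19·0.264846) = 0.232001 / 0.0503207 ≈ 4.6104

4.6104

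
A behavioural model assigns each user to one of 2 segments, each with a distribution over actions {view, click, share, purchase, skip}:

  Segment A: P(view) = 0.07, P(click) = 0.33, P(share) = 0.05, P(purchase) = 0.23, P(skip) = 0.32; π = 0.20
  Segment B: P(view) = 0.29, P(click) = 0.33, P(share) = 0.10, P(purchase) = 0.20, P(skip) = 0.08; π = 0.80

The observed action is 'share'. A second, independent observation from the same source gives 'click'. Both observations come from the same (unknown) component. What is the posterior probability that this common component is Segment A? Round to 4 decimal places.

The responsibility of component k is P(Z=k) f_k(x) divided by Σ_j P(Z=j) f_j(x).
Since both observations come from the same component, the likelihood for component k is f_k(x₁)·f_k(x₂).
  f_A = [0.05] × [0.33] = 0.0165
  f_B = [0.1] × [0.33] = 0.033
Prior × likelihood for each component:
  P(Z=A)·f_A = 0.20 × 0.0165 = 0.0033
  P(Z=B)·f_B = 0.80 × 0.033 = 0.0264
Normaliser: 0.0033 + 0.0264 = 0.0297
Responsibility of Segment A: 0.0033 / 0.0297 ≈ 0.1111

0.1111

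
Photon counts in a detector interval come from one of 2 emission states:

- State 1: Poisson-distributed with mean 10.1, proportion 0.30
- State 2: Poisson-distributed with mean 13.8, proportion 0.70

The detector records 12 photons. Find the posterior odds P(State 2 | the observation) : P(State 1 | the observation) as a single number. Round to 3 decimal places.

Posterior odds = (π_i f_i(x)) / (π_j f_j(x)); the normalising sum cancels.
Poisson probabilities:
  p_1 = e^(−10.1)·10.1^12/12! = 0.0966374
  p_2 = e^(−13.8)·13.8^12/12! = 0.101146
Odds = (0.70/0.30) × (0.101146/0.0966374) = 2.33333 × 1.04665 ≈ 2.442

2.442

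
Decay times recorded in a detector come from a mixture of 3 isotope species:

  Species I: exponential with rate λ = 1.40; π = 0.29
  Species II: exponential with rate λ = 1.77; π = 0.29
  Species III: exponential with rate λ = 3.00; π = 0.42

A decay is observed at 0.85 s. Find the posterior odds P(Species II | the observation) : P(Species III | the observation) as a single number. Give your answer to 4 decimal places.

1.1589

The posterior odds equal the prior odds times the likelihood ratio: (π_i/π_j)·(f_i(x)/f_j(x)).
Component likelihoods at x = 0.85 s:
  f_I = 1.40·e^(−1.40·0.85) = 1.40·e^(−1.1900) = 0.42591
  f_II = 1.77·e^(−1.77·0.85) = 1.77·e^(−1.5045) = 0.393167
  f_III = 3.00·e^(−3.00·0.85) = 3.00·e^(−2.5500) = 0.234245
Odds = (0.29/0.42) × (0.393167/0.234245) = 0.690476 × 1.67844 ≈ 1.1589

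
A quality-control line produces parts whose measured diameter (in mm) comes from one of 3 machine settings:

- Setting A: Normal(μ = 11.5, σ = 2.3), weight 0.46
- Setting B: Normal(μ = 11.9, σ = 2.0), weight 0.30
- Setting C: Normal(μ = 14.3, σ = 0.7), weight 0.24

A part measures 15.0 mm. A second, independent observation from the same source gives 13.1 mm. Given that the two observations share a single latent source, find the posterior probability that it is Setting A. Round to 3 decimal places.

0.197

Posterior ∝ prior × likelihood, so P(k | x) ∝ w_k f_k(x); normalise over all components.
Since both observations come from the same component, the likelihood for component k is f_k(x₁)·f_k(x₂).
  L_A = [(1/(2.3·√(2π)))·exp(−(15.0−11.5)²/(2·2.3²)) = 0.173453·exp(-1.15784) = 0.0544925] × [0.136175] = 0.00742052
  L_B = [(1/(2.0·√(2π)))·exp(−(15.0−11.9)²/(2·2.0²)) = 0.199471·exp(-1.20125) = 0.0600045] × [0.166612] = 0.00999749
  L_C = [(1/(0.7·√(2π)))·exp(−(15.0−14.3)²/(2·0.7²)) = 0.569918·exp(-0.50000) = 0.345672] × [0.131119] = 0.0453242
Weight by the priors:
  w_A·L_A = 0.46 × 0.00742052 = 0.00341344
  w_B·L_B = 0.30 × 0.00999749 = 0.00299925
  w_C·L_C = 0.24 × 0.0453242 = 0.0108778
Marginal: 0.00341344 + 0.00299925 + 0.0108778 = 0.0172905
So the posterior for Setting A is 0.00341344 / 0.0172905 ≈ 0.197.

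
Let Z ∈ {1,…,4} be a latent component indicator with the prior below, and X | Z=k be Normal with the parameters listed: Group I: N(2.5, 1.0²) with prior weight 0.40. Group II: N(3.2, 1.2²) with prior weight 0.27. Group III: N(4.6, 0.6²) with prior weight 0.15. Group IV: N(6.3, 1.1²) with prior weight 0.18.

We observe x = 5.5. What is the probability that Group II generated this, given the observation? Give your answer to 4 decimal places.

By Bayes' theorem, P(k | x) = π_k f_k(x) / Σ_j π_j f_j(x).
Normal densities:
  f_I = (1/(1.0·√(2π)))·exp(−(5.5−2.5)²/(2·1.0²)) = 0.398942·exp(-4.50000) = 0.00443185
  f_II = (1/(1.2·√(2π)))·exp(−(5.5−3.2)²/(2·1.2²)) = 0.332452·exp(-1.83681) = 0.0529681
  f_III = (1/(0.6·√(2π)))·exp(−(5.5−4.6)²/(2·0.6²)) = 0.664904·exp(-1.12500) = 0.215863
  f_IV = (1/(1.1·√(2π)))·exp(−(5.5−6.3)²/(2·1.1²)) = 0.362675·exp(-0.26446) = 0.278396
Unnormalised posteriors:
  π_I·f_I = 0.40 × 0.00443185 = 0.00177274
  π_II·f_II = 0.27 × 0.0529681 = 0.0143014
  π_III·f_III = 0.15 × 0.215863 = 0.0323794
  π_IV·f_IV = 0.18 × 0.278396 = 0.0501112
Evidence: 0.00177274 + 0.0143014 + 0.0323794 + 0.0501112 = 0.0985648
P(Group II | 5.5) = 0.0143014 / 0.0985648 ≈ 0.1451

0.1451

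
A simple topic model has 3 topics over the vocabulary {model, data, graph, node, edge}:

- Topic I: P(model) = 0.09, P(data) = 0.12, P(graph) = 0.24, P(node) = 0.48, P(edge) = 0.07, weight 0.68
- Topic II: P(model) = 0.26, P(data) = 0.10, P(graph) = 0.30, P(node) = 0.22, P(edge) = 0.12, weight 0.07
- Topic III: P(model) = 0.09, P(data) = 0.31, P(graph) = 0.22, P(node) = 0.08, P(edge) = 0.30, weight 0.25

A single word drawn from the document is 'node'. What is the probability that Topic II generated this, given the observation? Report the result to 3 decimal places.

Apply Bayes' rule: the posterior for each component is proportional to its prior times its likelihood at x.
Evaluate each component's likelihood at the observed value:
  p_I = 0.48
  p_II = 0.22
  p_III = 0.08
Weight by the priors:
  P(Z=I)·p_I = 0.68 × 0.48 = 0.3264
  P(Z=II)·p_II = 0.07 × 0.22 = 0.0154
  P(Z=III)·p_III = 0.25 × 0.08 = 0.02
Denominator: 0.3264 + 0.0154 + 0.02 = 0.3618
So the posterior for Topic II is 0.0154 / 0.3618 ≈ 0.043.

0.043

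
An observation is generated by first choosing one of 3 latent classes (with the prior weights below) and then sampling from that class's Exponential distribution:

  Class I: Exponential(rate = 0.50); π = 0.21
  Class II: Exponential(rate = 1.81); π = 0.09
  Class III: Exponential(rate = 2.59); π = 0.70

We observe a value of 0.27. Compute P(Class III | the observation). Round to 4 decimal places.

0.8246

Apply Bayes' rule: the posterior for each component is proportional to its prior times its likelihood at x.
Component likelihoods at x = 0.27:
  p_I = 0.436858
  p_II = 1.1103
  p_III = 1.28706
Weight by the priors:
  P(Z=I)·p_I = 0.21 × 0.436858 = 0.0917402
  P(Z=II)·p_II = 0.09 × 1.1103 = 0.0999267
  P(Z=III)·p_III = 0.70 × 1.28706 = 0.90094
Marginal: 0.0917402 + 0.0999267 + 0.90094 = 1.09261
P(Class III | x) = 0.90094 / 1.09261 ≈ 0.8246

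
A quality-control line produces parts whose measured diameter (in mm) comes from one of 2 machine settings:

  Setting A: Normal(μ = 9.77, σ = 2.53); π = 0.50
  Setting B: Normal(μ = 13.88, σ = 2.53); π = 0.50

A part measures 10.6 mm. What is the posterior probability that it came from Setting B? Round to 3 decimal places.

By Bayes' theorem, P(k | x) = P(Z=k) f_k(x) / Σ_j P(Z=j) f_j(x).
Component likelihoods at x = 10.6 mm:
  f_A = (1/(2.53·√(2π)))·exp(−(10.6−9.77)²/(2·2.53²)) = 0.157685·exp(-0.05381) = 0.149424
  f_B = (1/(2.53·√(2π)))·exp(−(10.6−13.88)²/(2·2.53²)) = 0.157685·exp(-0.84038) = 0.0680482
Unnormalised posteriors:
  P(Z=A)·f_A = 0.50 × 0.149424 = 0.0747118
  P(Z=B)·f_B = 0.50 × 0.0680482 = 0.0340241
Marginal: 0.0747118 + 0.0340241 = 0.108736
Responsibility of Setting B: 0.0340241 / 0.108736 ≈ 0.313

0.313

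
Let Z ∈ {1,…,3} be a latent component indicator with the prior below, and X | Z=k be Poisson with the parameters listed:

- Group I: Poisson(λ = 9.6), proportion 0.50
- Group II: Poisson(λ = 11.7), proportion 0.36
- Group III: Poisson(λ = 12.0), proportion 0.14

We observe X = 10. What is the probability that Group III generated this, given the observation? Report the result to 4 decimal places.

0.1262

P(component k | x) = π_k·f_k(x) / marginal(x), where marginal(x) = Σ_j π_j·f_j(x).
Component likelihoods at x = 10:
  p_I = 0.124086
  p_II = 0.109863
  p_III = 0.104837
Prior × likelihood for each component:
  π_I·p_I = 0.50 × 0.124086 = 0.0620429
  π_II·p_II = 0.36 × 0.109863 = 0.0395506
  π_III·p_III = 0.14 × 0.104837 = 0.0146772
Evidence: 0.0620429 + 0.0395506 + 0.0146772 = 0.116271
So the posterior for Group III is 0.0146772 / 0.116271 ≈ 0.1262.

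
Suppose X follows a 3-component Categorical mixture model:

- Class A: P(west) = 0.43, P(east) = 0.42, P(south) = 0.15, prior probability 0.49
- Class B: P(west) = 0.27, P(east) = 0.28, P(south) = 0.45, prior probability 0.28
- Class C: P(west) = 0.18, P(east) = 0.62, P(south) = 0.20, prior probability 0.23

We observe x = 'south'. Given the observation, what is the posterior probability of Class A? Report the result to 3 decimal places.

0.299

P(component k | x) = P(Z=k)·f_k(x) / marginal(x), where marginal(x) = Σ_j P(Z=j)·f_j(x).
Evaluate each component's likelihood at the observed value:
  p_A = 0.15
  p_B = 0.45
  p_C = 0.2
Multiply by the mixture weights:
  P(Z=A)·p_A = 0.49 × 0.15 = 0.0735
  P(Z=B)·p_B = 0.28 × 0.45 = 0.126
  P(Z=C)·p_C = 0.23 × 0.2 = 0.046
Marginal: 0.0735 + 0.126 + 0.046 = 0.2455
So the posterior for Class A is 0.0735 / 0.2455 ≈ 0.299.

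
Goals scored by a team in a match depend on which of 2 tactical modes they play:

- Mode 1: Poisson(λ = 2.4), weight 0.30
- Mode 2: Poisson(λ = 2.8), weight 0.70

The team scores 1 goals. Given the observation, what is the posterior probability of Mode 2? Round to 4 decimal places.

P(component k | x) = π_k·f_k(x) / marginal(x), where marginal(x) = Σ_j π_j·f_j(x).
Poisson probabilities:
  f_1 = e^(−2.4)·2.4^1/1! = 0.217723
  f_2 = e^(−2.8)·2.8^1/1! = 0.170268
Multiply by the mixture weights:
  π_1·f_1 = 0.30 × 0.217723 = 0.0653169
  π_2·f_2 = 0.70 × 0.170268 = 0.119188
Normaliser: 0.0653169 + 0.119188 = 0.184505
P(Mode 2 | the observation) ≈ 0.6460

0.6460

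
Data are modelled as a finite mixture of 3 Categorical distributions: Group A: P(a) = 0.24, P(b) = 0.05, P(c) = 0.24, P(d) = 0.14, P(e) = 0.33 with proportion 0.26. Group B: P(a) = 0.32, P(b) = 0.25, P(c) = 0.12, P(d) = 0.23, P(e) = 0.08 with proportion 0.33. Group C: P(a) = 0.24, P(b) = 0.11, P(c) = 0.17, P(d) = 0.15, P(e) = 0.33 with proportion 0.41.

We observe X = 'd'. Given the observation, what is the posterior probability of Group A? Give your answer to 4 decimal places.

0.2094

P(component k | x) = P(Z=k)·f_k(x) / marginal(x), where marginal(x) = Σ_j P(Z=j)·f_j(x).
Evaluate each component's likelihood at the observed value:
  p_A = P(d | comp) = 0.14
  p_B = P(d | comp) = 0.23
  p_C = P(d | comp) = 0.15
Prior × likelihood for each component:
  P(Z=A)·p_A = 0.26 × 0.14 = 0.0364
  P(Z=B)·p_B = 0.33 × 0.23 = 0.0759
  P(Z=C)·p_C = 0.41 × 0.15 = 0.0615
Denominator: 0.0364 + 0.0759 + 0.0615 = 0.1738
So the posterior for Group A is 0.0364 / 0.1738 ≈ 0.2094.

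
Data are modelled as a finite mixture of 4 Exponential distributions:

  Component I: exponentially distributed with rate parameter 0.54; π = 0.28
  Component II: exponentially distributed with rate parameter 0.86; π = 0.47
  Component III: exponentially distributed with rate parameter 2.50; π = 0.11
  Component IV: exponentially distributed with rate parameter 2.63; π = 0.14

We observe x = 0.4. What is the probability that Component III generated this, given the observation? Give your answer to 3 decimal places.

0.159

By Bayes' theorem, P(k | x) = π_k f_k(x) / Σ_j π_j f_j(x).
Exponential densities:
  f_I = 0.435097
  f_II = 0.609679
  f_III = 0.919699
  f_IV = 0.918497
Multiply by the mixture weights:
  π_I·f_I = 0.28 × 0.435097 = 0.121827
  π_II·f_II = 0.47 × 0.609679 = 0.286549
  π_III·f_III = 0.11 × 0.919699 = 0.101167
  π_IV·f_IV = 0.14 × 0.918497 = 0.12859
Denominator: 0.121827 + 0.286549 + 0.101167 + 0.12859 = 0.638133
P(Component III | x) = 0.101167 / 0.638133 ≈ 0.159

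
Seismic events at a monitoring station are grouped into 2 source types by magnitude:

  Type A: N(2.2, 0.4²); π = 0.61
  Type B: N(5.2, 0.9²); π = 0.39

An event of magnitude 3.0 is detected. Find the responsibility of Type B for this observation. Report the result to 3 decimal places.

0.096

By Bayes' theorem, P(k | x) = π_k f_k(x) / Σ_j π_j f_j(x).
Evaluate each component's likelihood at the observed value:
  L_A = (1/(0.4·√(2π)))·exp(−(3.0−2.2)²/(2·0.4²)) = 0.997356·exp(-2.00000) = 0.134977
  L_B = (1/(0.9·√(2π)))·exp(−(3.0−5.2)²/(2·0.9²)) = 0.443269·exp(-2.98765) = 0.0223432
Weight by the priors:
  π_A·L_A = 0.61 × 0.134977 = 0.0823362
  π_B·L_B = 0.39 × 0.0223432 = 0.00871386
Marginal: 0.0823362 + 0.00871386 = 0.0910501
So the posterior for Type B is 0.00871386 / 0.0910501 ≈ 0.096.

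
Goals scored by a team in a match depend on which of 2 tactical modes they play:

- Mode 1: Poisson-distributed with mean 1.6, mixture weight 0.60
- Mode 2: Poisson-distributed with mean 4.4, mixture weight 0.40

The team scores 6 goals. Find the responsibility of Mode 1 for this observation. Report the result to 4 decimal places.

0.0540

By Bayes' theorem, P(k | x) = π_k f_k(x) / Σ_j π_j f_j(x).
Evaluate each component's likelihood at the observed value:
  L_1 = e^(−1.6)·1.6^6/6! = 0.00470453
  L_2 = e^(−4.4)·4.4^6/6! = 0.123734
Prior × likelihood for each component:
  π_1·L_1 = 0.60 × 0.00470453 = 0.00282272
  π_2·L_2 = 0.40 × 0.123734 = 0.0494935
Normaliser: 0.00282272 + 0.0494935 = 0.0523162
So the posterior for Mode 1 is 0.00282272 / 0.0523162 ≈ 0.0540.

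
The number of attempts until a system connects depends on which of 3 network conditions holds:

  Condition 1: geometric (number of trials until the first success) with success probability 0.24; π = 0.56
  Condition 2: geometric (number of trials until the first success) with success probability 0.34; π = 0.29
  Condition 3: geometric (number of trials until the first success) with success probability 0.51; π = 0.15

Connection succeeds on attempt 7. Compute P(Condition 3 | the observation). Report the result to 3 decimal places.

P(component k | x) = w_k·f_k(x) / marginal(x), where marginal(x) = Σ_j w_j·f_j(x).
Geometric probabilities:
  p_1 = 0.046248
  p_2 = 0.0281023
  p_3 = 0.00705906
Prior × likelihood for each component:
  w_1·p_1 = 0.56 × 0.046248 = 0.0258989
  w_2·p_2 = 0.29 × 0.0281023 = 0.00814968
  w_3·p_3 = 0.15 × 0.00705906 = 0.00105886
Marginal: 0.0258989 + 0.00814968 + 0.00105886 = 0.0351074
P(Condition 3 | data) = 0.00105886 / 0.0351074 ≈ 0.030

0.030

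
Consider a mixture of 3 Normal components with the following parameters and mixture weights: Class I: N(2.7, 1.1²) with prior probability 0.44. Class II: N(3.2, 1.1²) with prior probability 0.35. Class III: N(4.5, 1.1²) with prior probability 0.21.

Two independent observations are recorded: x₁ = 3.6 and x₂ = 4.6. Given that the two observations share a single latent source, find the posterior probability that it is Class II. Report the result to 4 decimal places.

P(component k | x) = w_k·f_k(x) / marginal(x), where marginal(x) = Σ_j w_j·f_j(x).
Since both observations come from the same component, the likelihood for component k is f_k(x₁)·f_k(x₂).
  f_I = [0.25951] × [0.0815952] = 0.0211748
  f_II = [0.339472] × [0.161352] = 0.0547745
  f_III = [0.25951] × [0.361179] = 0.0937297
Prior × likelihood for each component:
  w_I·f_I = 0.44 × 0.0211748 = 0.00931691
  w_II·f_II = 0.35 × 0.0547745 = 0.0191711
  w_III·f_III = 0.21 × 0.0937297 = 0.0196832
Denominator: 0.00931691 + 0.0191711 + 0.0196832 = 0.0481712
P(Class II | data) = 0.0191711 / 0.0481712 ≈ 0.3980

0.3980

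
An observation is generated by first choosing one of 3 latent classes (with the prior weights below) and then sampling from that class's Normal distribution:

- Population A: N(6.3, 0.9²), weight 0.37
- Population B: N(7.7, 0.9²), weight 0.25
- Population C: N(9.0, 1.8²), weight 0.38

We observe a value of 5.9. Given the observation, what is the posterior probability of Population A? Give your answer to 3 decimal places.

0.813

The responsibility of component k is π_k f_k(x) divided by Σ_j π_j f_j(x).
Normal densities:
  L_A = (1/(0.9·√(2π)))·exp(−(5.9−6.3)²/(2·0.9²)) = 0.443269·exp(-0.09877) = 0.401582
  L_B = (1/(0.9·√(2π)))·exp(−(5.9−7.7)²/(2·0.9²)) = 0.443269·exp(-2.00000) = 0.05999
  L_C = (1/(1.8·√(2π)))·exp(−(5.9−9.0)²/(2·1.8²)) = 0.221635·exp(-1.48302) = 0.0503
Prior × likelihood for each component:
  π_A·L_A = 0.37 × 0.401582 = 0.148585
  π_B·L_B = 0.25 × 0.05999 = 0.0149975
  π_C·L_C = 0.38 × 0.0503 = 0.019114
Denominator: 0.148585 + 0.0149975 + 0.019114 = 0.182697
Responsibility of Population A: 0.148585 / 0.182697 ≈ 0.813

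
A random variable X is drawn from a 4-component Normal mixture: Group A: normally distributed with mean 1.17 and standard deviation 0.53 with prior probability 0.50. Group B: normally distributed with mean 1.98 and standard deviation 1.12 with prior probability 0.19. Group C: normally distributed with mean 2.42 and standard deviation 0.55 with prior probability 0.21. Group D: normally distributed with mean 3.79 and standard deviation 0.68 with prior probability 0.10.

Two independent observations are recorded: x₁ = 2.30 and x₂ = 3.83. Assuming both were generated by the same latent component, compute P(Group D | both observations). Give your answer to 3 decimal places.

0.238

Apply Bayes' rule: the posterior for each component is proportional to its prior times its likelihood at x.
Since both observations come from the same component, the likelihood for component k is f_k(x₁)·f_k(x₂).
  L_A = [(1/(0.53·√(2π)))·exp(−(2.30−1.17)²/(2·0.53²)) = 0.752721·exp(-2.27287) = 0.0775422] × [2.55214e-06] = 1.97899e-07
  L_B = [(1/(1.12·√(2π)))·exp(−(2.30−1.98)²/(2·1.12²)) = 0.356198·exp(-0.04082) = 0.341952] × [0.0910392] = 0.0311311
  L_C = [(1/(0.55·√(2π)))·exp(−(2.30−2.42)²/(2·0.55²)) = 0.725350·exp(-0.02380) = 0.708289] × [0.0271272] = 0.0192139
  L_D = [(1/(0.68·√(2π)))·exp(−(2.30−3.79)²/(2·0.68²)) = 0.586680·exp(-2.40063) = 0.053189] × [0.585666] = 0.031151
Prior × likelihood for each component:
  π_A·L_A = 0.50 × 1.97899e-07 = 9.89493e-08
  π_B·L_B = 0.19 × 0.0311311 = 0.0059149
  π_C·L_C = 0.21 × 0.0192139 = 0.00403492
  π_D·L_D = 0.10 × 0.031151 = 0.0031151
Sum: 9.89493e-08 + 0.0059149 + 0.00403492 + 0.0031151 = 0.013065
P(Group D | data) ≈ 0.238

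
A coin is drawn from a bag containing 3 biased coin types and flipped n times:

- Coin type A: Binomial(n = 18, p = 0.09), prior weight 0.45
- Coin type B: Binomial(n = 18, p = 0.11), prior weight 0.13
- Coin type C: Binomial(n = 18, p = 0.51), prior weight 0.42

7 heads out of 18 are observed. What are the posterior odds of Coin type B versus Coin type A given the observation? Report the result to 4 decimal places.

0.9218

Since P(k|x) ∝ P(Z=k) f_k(x), the posterior odds are P(Z=i) f_i(x) / (P(Z=j) f_j(x)).
Component likelihoods at x = 7 heads out of 18:
  p_A = 0.000539396
  p_B = 0.00172105
  p_C = 0.111661
Odds = (0.13/0.45) × (0.00172105/0.000539396) = 0.288889 × 3.1907 ≈ 0.9218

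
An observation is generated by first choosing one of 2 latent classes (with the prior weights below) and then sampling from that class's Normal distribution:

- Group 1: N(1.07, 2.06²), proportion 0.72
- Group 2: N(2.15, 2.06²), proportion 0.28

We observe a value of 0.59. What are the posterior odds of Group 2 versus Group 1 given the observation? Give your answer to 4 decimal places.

0.3000

Only the two components matter; the odds are (w_i f_i(x)) / (w_j f_j(x)).
Normal densities:
  L_1 = 0.188475
  L_2 = 0.145383
Posterior odds = (w_2·L_2) / (w_1·L_1) = (0.28·0.145383) / (0.72·0.188475) = 0.0407073 / 0.135702 ≈ 0.3000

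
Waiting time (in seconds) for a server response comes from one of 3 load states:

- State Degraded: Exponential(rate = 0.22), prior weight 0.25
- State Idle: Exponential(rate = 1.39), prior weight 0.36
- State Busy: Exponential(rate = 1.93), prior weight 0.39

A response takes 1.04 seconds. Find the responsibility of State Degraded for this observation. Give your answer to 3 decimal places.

0.166

The responsibility of component k is w_k f_k(x) divided by Σ_j w_j f_j(x).
Component likelihoods at x = 1.04 seconds:
  p_Degraded = 0.175007
  p_Idle = 0.32749
  p_Busy = 0.259323
Prior × likelihood for each component:
  w_Degraded·p_Degraded = 0.25 × 0.175007 = 0.0437518
  w_Idle·p_Idle = 0.36 × 0.32749 = 0.117897
  w_Busy·p_Busy = 0.39 × 0.259323 = 0.101136
Evidence: 0.0437518 + 0.117897 + 0.101136 = 0.262784
So the posterior for State Degraded is 0.0437518 / 0.262784 ≈ 0.166.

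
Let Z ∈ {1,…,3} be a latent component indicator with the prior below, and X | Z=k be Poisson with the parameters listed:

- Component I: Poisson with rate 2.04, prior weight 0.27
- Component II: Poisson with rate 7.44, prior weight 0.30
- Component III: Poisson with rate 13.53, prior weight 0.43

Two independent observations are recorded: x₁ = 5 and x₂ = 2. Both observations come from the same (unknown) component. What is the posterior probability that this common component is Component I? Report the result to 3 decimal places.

The responsibility of component k is P(Z=k) f_k(x) divided by Σ_j P(Z=j) f_j(x).
Since both observations come from the same component, the likelihood for component k is f_k(x₁)·f_k(x₂).
  f_I = [e^(−2.04)·2.04^5/5! = 0.0382833] × [0.270564] = 0.0103581
  f_II = [e^(−7.44)·7.44^5/5! = 0.111566] × [0.0162542] = 0.00181342
  f_III = [e^(−13.53)·13.53^5/5! = 0.00502694] × [0.000121776] = 6.1216e-07
Prior × likelihood for each component:
  P(Z=I)·f_I = 0.27 × 0.0103581 = 0.00279668
  P(Z=II)·f_II = 0.30 × 0.00181342 = 0.000544025
  P(Z=III)·f_III = 0.43 × 6.1216e-07 = 2.63229e-07
Denominator: 0.00279668 + 0.000544025 + 2.63229e-07 = 0.00334096
So the posterior for Component I is 0.00279668 / 0.00334096 ≈ 0.837.

0.837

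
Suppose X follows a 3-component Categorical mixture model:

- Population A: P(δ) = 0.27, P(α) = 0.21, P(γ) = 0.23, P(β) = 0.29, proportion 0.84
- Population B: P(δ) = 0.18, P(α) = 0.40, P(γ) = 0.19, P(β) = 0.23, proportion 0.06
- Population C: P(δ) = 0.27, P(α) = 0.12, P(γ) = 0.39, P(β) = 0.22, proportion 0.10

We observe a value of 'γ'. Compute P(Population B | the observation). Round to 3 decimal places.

Apply Bayes' rule: the posterior for each component is proportional to its prior times its likelihood at x.
Component likelihoods at x = 'γ':
  p_A = P(γ | comp) = 0.23
  p_B = P(γ | comp) = 0.19
  p_C = P(γ | comp) = 0.39
Unnormalised posteriors:
  π_A·p_A = 0.84 × 0.23 = 0.1932
  π_B·p_B = 0.06 × 0.19 = 0.0114
  π_C·p_C = 0.10 × 0.39 = 0.039
Denominator: 0.1932 + 0.0114 + 0.039 = 0.2436
So the posterior for Population B is 0.0114 / 0.2436 ≈ 0.047.

0.047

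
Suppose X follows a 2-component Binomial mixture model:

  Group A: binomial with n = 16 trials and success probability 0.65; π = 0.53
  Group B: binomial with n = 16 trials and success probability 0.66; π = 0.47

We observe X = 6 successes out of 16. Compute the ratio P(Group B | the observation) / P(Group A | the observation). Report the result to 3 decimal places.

0.727

Since P(k|x) ∝ π_k f_k(x), the posterior odds are π_i f_i(x) / (π_j f_j(x)).
Component likelihoods at x = 6 successes out of 16:
  f_A = C(16,6)·0.65^6·0.35^10 = 8008·0.0754189·2.75855e-05 = 0.0166604
  f_B = C(16,6)·0.66^6·0.34^10 = 8008·0.082654·2.06438e-05 = 0.013664
Odds = (0.47/0.53) × (0.013664/0.0166604) = 0.886792 × 0.820148 ≈ 0.727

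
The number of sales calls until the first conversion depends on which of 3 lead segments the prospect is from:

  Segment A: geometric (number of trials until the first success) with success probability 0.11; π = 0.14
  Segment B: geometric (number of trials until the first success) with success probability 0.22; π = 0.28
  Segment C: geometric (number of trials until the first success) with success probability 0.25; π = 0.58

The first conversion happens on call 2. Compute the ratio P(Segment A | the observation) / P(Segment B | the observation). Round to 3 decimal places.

0.285

Since P(k|x) ∝ π_k f_k(x), the posterior odds are π_i f_i(x) / (π_j f_j(x)).
Component likelihoods at x = 2:
  f_A = 0.0979
  f_B = 0.1716
  f_C = 0.1875
0.013706 / 0.048048 ≈ 0.285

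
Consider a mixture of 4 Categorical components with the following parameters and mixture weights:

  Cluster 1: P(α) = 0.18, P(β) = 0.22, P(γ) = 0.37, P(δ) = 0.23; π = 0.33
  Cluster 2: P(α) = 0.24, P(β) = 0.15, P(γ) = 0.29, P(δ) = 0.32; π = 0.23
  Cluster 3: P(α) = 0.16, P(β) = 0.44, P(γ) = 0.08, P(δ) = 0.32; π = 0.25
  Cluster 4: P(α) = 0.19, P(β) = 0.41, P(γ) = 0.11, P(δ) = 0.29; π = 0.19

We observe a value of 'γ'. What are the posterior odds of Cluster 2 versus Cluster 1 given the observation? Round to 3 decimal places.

0.546

Only the two components matter; the odds are (P(Z=i) f_i(x)) / (P(Z=j) f_j(x)).
Evaluate each component's likelihood at the observed value:
  f_1 = 0.37
  f_2 = 0.29
  f_3 = 0.08
  f_4 = 0.11
Posterior odds = (P(Z=2)·f_2) / (P(Z=1)·f_1) = (0.23·0.29) / (0.33·0.37) = 0.0667 / 0.1221 ≈ 0.546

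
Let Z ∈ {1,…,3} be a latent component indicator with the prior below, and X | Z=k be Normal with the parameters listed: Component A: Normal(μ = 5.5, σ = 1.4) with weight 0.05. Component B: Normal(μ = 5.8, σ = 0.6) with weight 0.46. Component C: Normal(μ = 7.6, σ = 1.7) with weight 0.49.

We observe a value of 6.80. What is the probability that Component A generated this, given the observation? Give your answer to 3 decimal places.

Apply Bayes' rule: the posterior for each component is proportional to its prior times its likelihood at x.
Normal densities:
  L_A = 0.18516
  L_B = 0.165795
  L_C = 0.210074
Prior × likelihood for each component:
  π_A·L_A = 0.05 × 0.18516 = 0.00925802
  π_B·L_B = 0.46 × 0.165795 = 0.0762658
  π_C·L_C = 0.49 × 0.210074 = 0.102936
Marginal: 0.00925802 + 0.0762658 + 0.102936 = 0.18846
So the posterior for Component A is 0.00925802 / 0.18846 ≈ 0.049.

0.049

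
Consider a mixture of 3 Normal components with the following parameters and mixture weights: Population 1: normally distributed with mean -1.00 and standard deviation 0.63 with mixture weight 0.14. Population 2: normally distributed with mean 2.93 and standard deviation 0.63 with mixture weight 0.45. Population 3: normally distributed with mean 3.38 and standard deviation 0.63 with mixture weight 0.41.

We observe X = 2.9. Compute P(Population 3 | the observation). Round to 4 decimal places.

0.4056

P(component k | x) = π_k·f_k(x) / marginal(x), where marginal(x) = Σ_j π_j·f_j(x).
Evaluate each component's likelihood at the observed value:
  p_1 = (1/(0.63·√(2π)))·exp(−(2.9−-1.00)²/(2·0.63²)) = 0.633242·exp(-19.16100) = 3.02033e-09
  p_2 = (1/(0.63·√(2π)))·exp(−(2.9−2.93)²/(2·0.63²)) = 0.633242·exp(-0.00113) = 0.632524
  p_3 = (1/(0.63·√(2π)))·exp(−(2.9−3.38)²/(2·0.63²)) = 0.633242·exp(-0.29025) = 0.473714
Weight by the priors:
  π_1·p_1 = 0.14 × 3.02033e-09 = 4.22846e-10
  π_2·p_2 = 0.45 × 0.632524 = 0.284636
  π_3·p_3 = 0.41 × 0.473714 = 0.194223
Sum: 4.22846e-10 + 0.284636 + 0.194223 = 0.478858
Responsibility of Population 3: 0.194223 / 0.478858 ≈ 0.4056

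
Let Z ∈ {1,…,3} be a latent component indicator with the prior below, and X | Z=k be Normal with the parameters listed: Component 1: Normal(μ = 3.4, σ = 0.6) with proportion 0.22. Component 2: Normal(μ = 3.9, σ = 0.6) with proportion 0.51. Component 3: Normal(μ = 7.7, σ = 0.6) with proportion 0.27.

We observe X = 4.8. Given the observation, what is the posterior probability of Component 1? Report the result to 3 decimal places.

0.080

The responsibility of component k is π_k f_k(x) divided by Σ_j π_j f_j(x).
Evaluate each component's likelihood at the observed value:
  f_1 = (1/(0.6·√(2π)))·exp(−(4.8−3.4)²/(2·0.6²)) = 0.664904·exp(-2.72222) = 0.0437031
  f_2 = (1/(0.6·√(2π)))·exp(−(4.8−3.9)²/(2·0.6²)) = 0.664904·exp(-1.12500) = 0.215863
  f_3 = (1/(0.6·√(2π)))·exp(−(4.8−7.7)²/(2·0.6²)) = 0.664904·exp(-11.68056) = 5.62287e-06
Weight by the priors:
  π_1·f_1 = 0.22 × 0.0437031 = 0.00961469
  π_2·f_2 = 0.51 × 0.215863 = 0.11009
  π_3·f_3 = 0.27 × 5.62287e-06 = 1.51817e-06
Marginal: 0.00961469 + 0.11009 + 1.51817e-06 = 0.119706
P(Component 1 | x) ≈ 0.080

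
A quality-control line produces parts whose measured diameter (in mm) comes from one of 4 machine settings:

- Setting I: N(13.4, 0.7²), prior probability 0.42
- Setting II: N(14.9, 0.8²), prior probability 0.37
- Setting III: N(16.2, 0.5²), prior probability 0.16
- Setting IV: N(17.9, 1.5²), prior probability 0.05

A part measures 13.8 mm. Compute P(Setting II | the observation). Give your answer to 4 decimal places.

P(component k | x) = w_k·f_k(x) / marginal(x), where marginal(x) = Σ_j w_j·f_j(x).
Normal densities:
  f_I = 0.484068
  f_II = 0.193765
  f_III = 7.9226e-06
  f_IV = 0.00634582
Multiply by the mixture weights:
  w_I·f_I = 0.42 × 0.484068 = 0.203309
  w_II·f_II = 0.37 × 0.193765 = 0.0716932
  w_III·f_III = 0.16 × 7.9226e-06 = 1.26762e-06
  w_IV·f_IV = 0.05 × 0.00634582 = 0.000317291
Sum: 0.203309 + 0.0716932 + 1.26762e-06 + 0.000317291 = 0.27532
P(Setting II | the observation) = 0.0716932 / 0.27532 ≈ 0.2604

0.2604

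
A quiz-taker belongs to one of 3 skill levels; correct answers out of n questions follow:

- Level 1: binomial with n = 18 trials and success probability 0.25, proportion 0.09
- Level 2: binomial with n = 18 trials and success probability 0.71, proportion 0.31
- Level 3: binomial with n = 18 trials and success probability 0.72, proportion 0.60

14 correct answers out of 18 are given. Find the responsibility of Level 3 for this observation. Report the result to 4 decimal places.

0.6717

Posterior ∝ prior × likelihood, so P(k | x) ∝ π_k f_k(x); normalise over all components.
Evaluate each component's likelihood at the observed value:
  L_1 = C(18,14)·0.25^14·0.75^4 = 3060·3.72529e-09·0.316406 = 3.60684e-06
  L_2 = C(18,14)·0.71^14·0.29^4 = 3060·0.00827212·0.00707281 = 0.179032
  L_3 = C(18,14)·0.72^14·0.28^4 = 3060·0.0100613·0.00614656 = 0.189238
Prior × likelihood for each component:
  π_1·L_1 = 0.09 × 3.60684e-06 = 3.24615e-07
  π_2·L_2 = 0.31 × 0.179032 = 0.0554999
  π_3·L_3 = 0.60 × 0.189238 = 0.113543
Normaliser: 3.24615e-07 + 0.0554999 + 0.113543 = 0.169043
So the posterior for Level 3 is 0.113543 / 0.169043 ≈ 0.6717.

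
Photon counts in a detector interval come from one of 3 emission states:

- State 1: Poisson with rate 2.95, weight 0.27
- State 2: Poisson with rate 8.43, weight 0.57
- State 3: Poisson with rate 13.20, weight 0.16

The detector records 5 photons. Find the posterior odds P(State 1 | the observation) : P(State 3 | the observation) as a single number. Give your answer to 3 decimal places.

26.607

Only the two components matter; the odds are (π_i f_i(x)) / (π_j f_j(x)).
Component likelihoods at x = 5 photons:
  f_1 = e^(−2.95)·2.95^5/5! = 0.0974451
  f_2 = e^(−8.43)·8.43^5/5! = 0.0774202
  f_3 = e^(−13.20)·13.20^5/5! = 0.00618018
Posterior odds = (π_1·f_1) / (π_3·f_3) = (0.27·0.0974451) / (0.16·0.00618018) = 0.0263102 / 0.000988829 ≈ 26.607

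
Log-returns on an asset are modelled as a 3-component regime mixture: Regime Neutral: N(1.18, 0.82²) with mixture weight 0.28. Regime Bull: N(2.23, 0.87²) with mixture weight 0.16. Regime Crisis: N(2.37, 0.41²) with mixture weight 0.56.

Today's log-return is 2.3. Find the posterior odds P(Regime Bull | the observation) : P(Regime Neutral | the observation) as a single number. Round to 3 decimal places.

Posterior odds = (P(Z=i) f_i(x)) / (P(Z=j) f_j(x)); the normalising sum cancels.
Normal densities:
  p_Neutral = (1/(0.82·√(2π)))·exp(−(2.3−1.18)²/(2·0.82²)) = 0.486515·exp(-0.93278) = 0.191424
  p_Bull = (1/(0.87·√(2π)))·exp(−(2.3−2.23)²/(2·0.87²)) = 0.458554·exp(-0.00324) = 0.457072
  p_Crisis = (1/(0.41·√(2π)))·exp(−(2.3−2.37)²/(2·0.41²)) = 0.973030·exp(-0.01457) = 0.958951
Posterior odds = (P(Z=Bull)·p_Bull) / (P(Z=Neutral)·p_Neutral) = (0.16·0.457072) / (0.28·0.191424) = 0.0731316 / 0.0535987 ≈ 1.364

1.364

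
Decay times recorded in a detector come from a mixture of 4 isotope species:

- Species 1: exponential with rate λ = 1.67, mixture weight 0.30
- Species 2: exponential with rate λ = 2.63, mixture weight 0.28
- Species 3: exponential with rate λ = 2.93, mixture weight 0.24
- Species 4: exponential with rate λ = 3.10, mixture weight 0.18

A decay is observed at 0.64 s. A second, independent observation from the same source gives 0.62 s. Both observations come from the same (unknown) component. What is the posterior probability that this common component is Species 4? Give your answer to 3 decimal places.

0.135

Posterior ∝ prior × likelihood, so P(k | x) ∝ P(Z=k) f_k(x); normalise over all components.
Since both observations come from the same component, the likelihood for component k is f_k(x₁)·f_k(x₂).
  f_1 = [0.573512] × [0.592991] = 0.340087
  f_2 = [0.488598] × [0.514986] = 0.251621
  f_3 = [0.44924] × [0.476352] = 0.213997
  f_4 = [0.426306] × [0.453574] = 0.193361
Weight by the priors:
  P(Z=1)·f_1 = 0.30 × 0.340087 = 0.102026
  P(Z=2)·f_2 = 0.28 × 0.251621 = 0.0704538
  P(Z=3)·f_3 = 0.24 × 0.213997 = 0.0513592
  P(Z=4)·f_4 = 0.18 × 0.193361 = 0.034805
Sum: 0.102026 + 0.0704538 + 0.0513592 + 0.034805 = 0.258644
P(Species 4 | x₁,x₂) = 0.034805 / 0.258644 ≈ 0.135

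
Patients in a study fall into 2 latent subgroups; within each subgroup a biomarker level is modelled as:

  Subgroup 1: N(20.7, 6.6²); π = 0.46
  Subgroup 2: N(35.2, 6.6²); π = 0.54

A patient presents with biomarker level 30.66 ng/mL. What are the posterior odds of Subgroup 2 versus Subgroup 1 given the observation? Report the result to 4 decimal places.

2.8934

The posterior odds equal the prior odds times the likelihood ratio: (P(Z=i)/P(Z=j))·(f_i(x)/f_j(x)).
Component likelihoods at x = 30.66 ng/mL:
  f_1 = 0.0193573
  f_2 = 0.0477108
0.0257638 / 0.00890436 ≈ 2.8934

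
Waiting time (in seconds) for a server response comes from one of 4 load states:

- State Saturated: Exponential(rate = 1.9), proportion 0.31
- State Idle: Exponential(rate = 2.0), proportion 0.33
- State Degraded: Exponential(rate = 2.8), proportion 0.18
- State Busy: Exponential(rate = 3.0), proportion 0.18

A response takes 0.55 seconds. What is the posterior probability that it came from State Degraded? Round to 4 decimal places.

P(component k | x) = π_k·f_k(x) / marginal(x), where marginal(x) = Σ_j π_j·f_j(x).
Component likelihoods at x = 0.55 seconds:
  f_Saturated = 1.9·e^(−1.9·0.55) = 1.9·e^(−1.0450) = 0.668214
  f_Idle = 2.0·e^(−2.0·0.55) = 2.0·e^(−1.1000) = 0.665742
  f_Degraded = 2.8·e^(−2.8·0.55) = 2.8·e^(−1.5400) = 0.600267
  f_Busy = 3.0·e^(−3.0·0.55) = 3.0·e^(−1.6500) = 0.57615
Prior × likelihood for each component:
  π_Saturated·f_Saturated = 0.31 × 0.668214 = 0.207146
  π_Idle·f_Idle = 0.33 × 0.665742 = 0.219695
  π_Degraded·f_Degraded = 0.18 × 0.600267 = 0.108048
  π_Busy·f_Busy = 0.18 × 0.57615 = 0.103707
Marginal: 0.207146 + 0.219695 + 0.108048 + 0.103707 = 0.638596
Responsibility of State Degraded: 0.108048 / 0.638596 ≈ 0.1692

0.1692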